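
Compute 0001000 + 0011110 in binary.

Add column by column from the right: bit + bit + carry-in; write the sum mod 2, carry 1 when the sum is 2 or 3.
carry:  0110000
        0001000
+       0011110
---------------
       00100110
(the carry out of the leftmost column, 0, becomes the leading bit)
Decimal check:
  0001000 = 8
  0011110 = 16 + 8 + 4 + 2 = 30
  8 + 30 = 38, and 00100110 = 32 + 4 + 2 = 38 ✓



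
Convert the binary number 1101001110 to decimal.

Sum of powers of 2 for each 1-bit:
2^1 + 2^2 + 2^3 + 2^6 + 2^8 + 2^9
= 2 + 4 + 8 + 64 + 256 + 512
= 846



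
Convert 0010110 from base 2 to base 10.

Sum of powers of 2 for each 1-bit:
2^1 + 2^2 + 2^4
= 2 + 4 + 16
= 22



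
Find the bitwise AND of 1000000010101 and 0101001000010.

AND: 1 only when both bits are 1
  1000000010101
& 0101001000010
---------------
  0000000000000
Decimal: 4117 & 2626 = 0



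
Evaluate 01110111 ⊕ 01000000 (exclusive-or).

XOR: 1 when bits differ
  01110111
^ 01000000
----------
  00110111
Decimal: 119 ^ 64 = 55



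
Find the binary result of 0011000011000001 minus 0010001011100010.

Method 1 - Direct subtraction (column by column from the right: bit − bit − borrow-in; if negative, add 2 and borrow 1 from the next column):
borrow: 0001111111111100
        0011000011000001
-       0010001011100010
------------------------
        0000110111011111

Method 2 - Add two's complement:
Two's complement of 0010001011100010: invert → 1101110100011101, add 1 → 1101110100011110
  0011000011000001
+ 1101110100011110
------------------
 10000110111011111  (end carry out of the top bit = 1)
Discarding the end carry: 0000110111011111
Decimal check:
  0011000011000001 = 8192 + 4096 + 128 + 64 + 1 = 12481
  0010001011100010 = 8192 + 512 + 128 + 64 + 32 + 2 = 8930
  12481 - 8930 = 3551, and 0000110111011111 = 2048 + 1024 + 256 + 128 + 64 + 16 + 8 + 4 + 2 + 1 = 3551 ✓



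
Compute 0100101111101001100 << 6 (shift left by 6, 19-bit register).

Original: 0100101111101001100 (decimal 155468)
Shift left by 6 positions
Append 6 zeros on the right and drop the 6 high bits that overflow the 19-bit width
Result: 1111101001100000000 (decimal 512768)
Equivalent: 155468 << 6 = 155468 × 2^6 = 9949952, truncated to 19 bits = 512768



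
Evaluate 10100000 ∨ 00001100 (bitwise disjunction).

OR: 1 when either bit is 1
  10100000
| 00001100
----------
  10101100
Decimal: 160 | 12 = 172



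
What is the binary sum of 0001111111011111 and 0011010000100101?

Add column by column from the right: bit + bit + carry-in; write the sum mod 2, carry 1 when the sum is 2 or 3.
carry:  0111111111111110
        0001111111011111
+       0011010000100101
------------------------
       00101010000000100
(the carry out of the leftmost column, 0, becomes the leading bit)
Decimal check:
  0001111111011111 = 4096 + 2048 + 1024 + 512 + 256 + 128 + 64 + 16 + 8 + 4 + 2 + 1 = 8159
  0011010000100101 = 8192 + 4096 + 1024 + 32 + 4 + 1 = 13349
  8159 + 13349 = 21508, and 00101010000000100 = 16384 + 4096 + 1024 + 4 = 21508 ✓



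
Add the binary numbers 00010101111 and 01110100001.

Add column by column from the right: bit + bit + carry-in; write the sum mod 2, carry 1 when the sum is 2 or 3.
carry:  11101011110
        00010101111
+       01110100001
-------------------
       010001010000
(the carry out of the leftmost column, 0, becomes the leading bit)
Decimal check:
  00010101111 = 128 + 32 + 8 + 4 + 2 + 1 = 175
  01110100001 = 512 + 256 + 128 + 32 + 1 = 929
  175 + 929 = 1104, and 010001010000 = 1024 + 64 + 16 = 1104 ✓



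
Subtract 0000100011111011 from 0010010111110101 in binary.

Method 1 - Direct subtraction (column by column from the right: bit − bit − borrow-in; if negative, add 2 and borrow 1 from the next column):
borrow: 0011000111110100
        0010010111110101
-       0000100011111011
------------------------
        0001110011111010

Method 2 - Add two's complement:
Two's complement of 0000100011111011: invert → 1111011100000100, add 1 → 1111011100000101
  0010010111110101
+ 1111011100000101
------------------
 10001110011111010  (end carry out of the top bit = 1)
Discarding the end carry: 0001110011111010
Decimal check:
  0010010111110101 = 8192 + 1024 + 256 + 128 + 64 + 32 + 16 + 4 + 1 = 9717
  0000100011111011 = 2048 + 128 + 64 + 32 + 16 + 8 + 2 + 1 = 2299
  9717 - 2299 = 7418, and 0001110011111010 = 4096 + 2048 + 1024 + 128 + 64 + 32 + 16 + 8 + 2 = 7418 ✓



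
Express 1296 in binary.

Using repeated division by 2:
1296 ÷ 2 = 648 remainder 0
648 ÷ 2 = 324 remainder 0
324 ÷ 2 = 162 remainder 0
162 ÷ 2 = 81 remainder 0
81 ÷ 2 = 40 remainder 1
40 ÷ 2 = 20 remainder 0
20 ÷ 2 = 10 remainder 0
10 ÷ 2 = 5 remainder 0
5 ÷ 2 = 2 remainder 1
2 ÷ 2 = 1 remainder 0
1 ÷ 2 = 0 remainder 1
Reading remainders bottom to top: 10100010000



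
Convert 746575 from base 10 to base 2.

Using repeated division by 2:
746575 ÷ 2 = 373287 remainder 1
373287 ÷ 2 = 186643 remainder 1
186643 ÷ 2 = 93321 remainder 1
93321 ÷ 2 = 46660 remainder 1
46660 ÷ 2 = 23330 remainder 0
23330 ÷ 2 = 11665 remainder 0
11665 ÷ 2 = 5832 remainder 1
5832 ÷ 2 = 2916 remainder 0
2916 ÷ 2 = 1458 remainder 0
1458 ÷ 2 = 729 remainder 0
729 ÷ 2 = 364 remainder 1
364 ÷ 2 = 182 remainder 0
182 ÷ 2 = 91 remainder 0
91 ÷ 2 = 45 remainder 1
45 ÷ 2 = 22 remainder 1
22 ÷ 2 = 11 remainder 0
11 ÷ 2 = 5 remainder 1
5 ÷ 2 = 2 remainder 1
2 ÷ 2 = 1 remainder 0
1 ÷ 2 = 0 remainder 1
Reading remainders bottom to top: 10110110010001001111



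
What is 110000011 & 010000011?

AND: 1 only when both bits are 1
  110000011
& 010000011
-----------
  010000011
Decimal: 387 & 131 = 131



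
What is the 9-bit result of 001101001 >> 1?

Original: 001101001 (decimal 105)
Shift right by 1 position
Drop the 1 low bit; fill with zero on the left
Result: 000110100 (decimal 52)
Equivalent: 105 >> 1 = 105 ÷ 2^1 = 52



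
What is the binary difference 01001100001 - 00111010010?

Method 1 - Direct subtraction (column by column from the right: bit − bit − borrow-in; if negative, add 2 and borrow 1 from the next column):
borrow: 01100111100
        01001100001
-       00111010010
-------------------
        00010001111

Method 2 - Add two's complement:
Two's complement of 00111010010: invert → 11000101101, add 1 → 11000101110
  01001100001
+ 11000101110
-------------
 100010001111  (end carry out of the top bit = 1)
Discarding the end carry: 00010001111
Decimal check:
  01001100001 = 512 + 64 + 32 + 1 = 609
  00111010010 = 256 + 128 + 64 + 16 + 2 = 466
  609 - 466 = 143, and 00010001111 = 128 + 8 + 4 + 2 + 1 = 143 ✓



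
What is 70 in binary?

Using repeated division by 2:
70 ÷ 2 = 35 remainder 0
35 ÷ 2 = 17 remainder 1
17 ÷ 2 = 8 remainder 1
8 ÷ 2 = 4 remainder 0
4 ÷ 2 = 2 remainder 0
2 ÷ 2 = 1 remainder 0
1 ÷ 2 = 0 remainder 1
Reading remainders bottom to top: 1000110



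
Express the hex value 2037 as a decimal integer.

Expand by place value (powers of 16):
2037 = 2 × 16^3 + 0 × 16^2 + 3 × 16^1 + 7 × 16^0
= 2 × 4096 + 0 × 256 + 3 × 16 + 7 × 1
= 8192 + 0 + 48 + 7
= 8247



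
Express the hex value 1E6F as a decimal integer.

Expand by place value (powers of 16):
Digit values: E = 14, F = 15
1E6F = 1 × 16^3 + 14 × 16^2 + 6 × 16^1 + 15 × 16^0
= 1 × 4096 + 14 × 256 + 6 × 16 + 15 × 1
= 4096 + 3584 + 96 + 15
= 7791



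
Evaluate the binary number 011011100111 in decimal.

Sum of powers of 2 for each 1-bit:
2^0 + 2^1 + 2^2 + 2^5 + 2^6 + 2^7 + 2^9 + 2^10
= 1 + 2 + 4 + 32 + 64 + 128 + 512 + 1024
= 1767



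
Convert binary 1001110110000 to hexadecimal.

Group into 4-bit nibbles from right:
  0001 = 1
  0011 = 3
  1011 = B
  0000 = 0
Result: 13B0



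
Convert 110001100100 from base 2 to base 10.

Sum of powers of 2 for each 1-bit:
2^2 + 2^5 + 2^6 + 2^10 + 2^11
= 4 + 32 + 64 + 1024 + 2048
= 3172



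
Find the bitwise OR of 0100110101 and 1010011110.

OR: 1 when either bit is 1
  0100110101
| 1010011110
------------
  1110111111
Decimal: 309 | 670 = 959



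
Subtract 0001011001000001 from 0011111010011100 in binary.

Method 1 - Direct subtraction (column by column from the right: bit − bit − borrow-in; if negative, add 2 and borrow 1 from the next column):
borrow: 0000000010000110
        0011111010011100
-       0001011001000001
------------------------
        0010100001011011

Method 2 - Add two's complement:
Two's complement of 0001011001000001: invert → 1110100110111110, add 1 → 1110100110111111
  0011111010011100
+ 1110100110111111
------------------
 10010100001011011  (end carry out of the top bit = 1)
Discarding the end carry: 0010100001011011
Decimal check:
  0011111010011100 = 8192 + 4096 + 2048 + 1024 + 512 + 128 + 16 + 8 + 4 = 16028
  0001011001000001 = 4096 + 1024 + 512 + 64 + 1 = 5697
  16028 - 5697 = 10331, and 0010100001011011 = 8192 + 2048 + 64 + 16 + 8 + 2 + 1 = 10331 ✓



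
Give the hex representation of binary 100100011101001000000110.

Group into 4-bit nibbles from right:
  1001 = 9
  0001 = 1
  1101 = D
  0010 = 2
  0000 = 0
  0110 = 6
Result: 91D206



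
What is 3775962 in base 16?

Using repeated division by 16 (digits 10–15 are A–F):
3775962 ÷ 16 = 235997 remainder 10 (A)
235997 ÷ 16 = 14749 remainder 13 (D)
14749 ÷ 16 = 921 remainder 13 (D)
921 ÷ 16 = 57 remainder 9
57 ÷ 16 = 3 remainder 9
3 ÷ 16 = 0 remainder 3
Reading remainders bottom to top: 399DDA



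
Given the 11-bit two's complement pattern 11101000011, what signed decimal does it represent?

Binary: 11101000011
Sign bit: 1 (negative)
Invert: 00010111100
Add 1:  00010111101
Magnitude: 00010111101 = 128 + 32 + 16 + 8 + 4 + 1 = 189
Value: -189



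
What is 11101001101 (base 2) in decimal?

Sum of powers of 2 for each 1-bit:
2^0 + 2^2 + 2^3 + 2^6 + 2^8 + 2^9 + 2^10
= 1 + 4 + 8 + 64 + 256 + 512 + 1024
= 1869



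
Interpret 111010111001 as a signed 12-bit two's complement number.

Binary: 111010111001
Sign bit: 1 (negative)
Invert: 000101000110
Add 1:  000101000111
Magnitude: 000101000111 = 256 + 64 + 4 + 2 + 1 = 327
Value: -327



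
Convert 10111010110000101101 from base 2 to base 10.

Sum of powers of 2 for each 1-bit:
2^0 + 2^2 + 2^3 + 2^5 + 2^10 + 2^11 + 2^13 + 2^15 + 2^16 + 2^17 + 2^19
= 1 + 4 + 8 + 32 + 1024 + 2048 + 8192 + 32768 + 65536 + 131072 + 524288
= 764973



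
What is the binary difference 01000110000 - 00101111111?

Method 1 - Direct subtraction (column by column from the right: bit − bit − borrow-in; if negative, add 2 and borrow 1 from the next column):
borrow: 01111111110
        01000110000
-       00101111111
-------------------
        00010110001

Method 2 - Add two's complement:
Two's complement of 00101111111: invert → 11010000000, add 1 → 11010000001
  01000110000
+ 11010000001
-------------
 100010110001  (end carry out of the top bit = 1)
Discarding the end carry: 00010110001
Decimal check:
  01000110000 = 512 + 32 + 16 = 560
  00101111111 = 256 + 64 + 32 + 16 + 8 + 4 + 2 + 1 = 383
  560 - 383 = 177, and 00010110001 = 128 + 32 + 16 + 1 = 177 ✓



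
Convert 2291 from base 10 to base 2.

Using repeated division by 2:
2291 ÷ 2 = 1145 remainder 1
1145 ÷ 2 = 572 remainder 1
572 ÷ 2 = 286 remainder 0
286 ÷ 2 = 143 remainder 0
143 ÷ 2 = 71 remainder 1
71 ÷ 2 = 35 remainder 1
35 ÷ 2 = 17 remainder 1
17 ÷ 2 = 8 remainder 1
8 ÷ 2 = 4 remainder 0
4 ÷ 2 = 2 remainder 0
2 ÷ 2 = 1 remainder 0
1 ÷ 2 = 0 remainder 1
Reading remainders bottom to top: 100011110011



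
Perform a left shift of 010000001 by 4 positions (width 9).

Original: 010000001 (decimal 129)
Shift left by 4 positions
Append 4 zeros on the right and drop the 4 high bits that overflow the 9-bit width
Result: 000010000 (decimal 16)
Equivalent: 129 << 4 = 129 × 2^4 = 2064, truncated to 9 bits = 16



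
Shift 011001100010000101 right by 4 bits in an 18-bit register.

Original: 011001100010000101 (decimal 104581)
Shift right by 4 positions
Drop the 4 low bits; fill with zeros on the left
Result: 000001100110001000 (decimal 6536)
Equivalent: 104581 >> 4 = 104581 ÷ 2^4 = 6536



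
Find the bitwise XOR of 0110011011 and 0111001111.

XOR: 1 when bits differ
  0110011011
^ 0111001111
------------
  0001010100
Decimal: 411 ^ 463 = 84



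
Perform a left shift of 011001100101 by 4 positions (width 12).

Original: 011001100101 (decimal 1637)
Shift left by 4 positions
Append 4 zeros on the right and drop the 4 high bits that overflow the 12-bit width
Result: 011001010000 (decimal 1616)
Equivalent: 1637 << 4 = 1637 × 2^4 = 26192, truncated to 12 bits = 1616



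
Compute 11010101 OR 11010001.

OR: 1 when either bit is 1
  11010101
| 11010001
----------
  11010101
Decimal: 213 | 209 = 213



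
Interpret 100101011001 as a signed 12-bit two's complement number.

Binary: 100101011001
Sign bit: 1 (negative)
Invert: 011010100110
Add 1:  011010100111
Magnitude: 011010100111 = 1024 + 512 + 128 + 32 + 4 + 2 + 1 = 1703
Value: -1703



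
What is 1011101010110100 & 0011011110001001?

AND: 1 only when both bits are 1
  1011101010110100
& 0011011110001001
------------------
  0011001010000000
Decimal: 47796 & 14217 = 12928



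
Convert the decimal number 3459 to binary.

Using repeated division by 2:
3459 ÷ 2 = 1729 remainder 1
1729 ÷ 2 = 864 remainder 1
864 ÷ 2 = 432 remainder 0
432 ÷ 2 = 216 remainder 0
216 ÷ 2 = 108 remainder 0
108 ÷ 2 = 54 remainder 0
54 ÷ 2 = 27 remainder 0
27 ÷ 2 = 13 remainder 1
13 ÷ 2 = 6 remainder 1
6 ÷ 2 = 3 remainder 0
3 ÷ 2 = 1 remainder 1
1 ÷ 2 = 0 remainder 1
Reading remainders bottom to top: 110110000011



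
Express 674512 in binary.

Using repeated division by 2:
674512 ÷ 2 = 337256 remainder 0
337256 ÷ 2 = 168628 remainder 0
168628 ÷ 2 = 84314 remainder 0
84314 ÷ 2 = 42157 remainder 0
42157 ÷ 2 = 21078 remainder 1
21078 ÷ 2 = 10539 remainder 0
10539 ÷ 2 = 5269 remainder 1
5269 ÷ 2 = 2634 remainder 1
2634 ÷ 2 = 1317 remainder 0
1317 ÷ 2 = 658 remainder 1
658 ÷ 2 = 329 remainder 0
329 ÷ 2 = 164 remainder 1
164 ÷ 2 = 82 remainder 0
82 ÷ 2 = 41 remainder 0
41 ÷ 2 = 20 remainder 1
20 ÷ 2 = 10 remainder 0
10 ÷ 2 = 5 remainder 0
5 ÷ 2 = 2 remainder 1
2 ÷ 2 = 1 remainder 0
1 ÷ 2 = 0 remainder 1
Reading remainders bottom to top: 10100100101011010000



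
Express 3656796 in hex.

Using repeated division by 16 (digits 10–15 are A–F):
3656796 ÷ 16 = 228549 remainder 12 (C)
228549 ÷ 16 = 14284 remainder 5
14284 ÷ 16 = 892 remainder 12 (C)
892 ÷ 16 = 55 remainder 12 (C)
55 ÷ 16 = 3 remainder 7
3 ÷ 16 = 0 remainder 3
Reading remainders bottom to top: 37CC5C



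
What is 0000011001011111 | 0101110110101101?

OR: 1 when either bit is 1
  0000011001011111
| 0101110110101101
------------------
  0101111111111111
Decimal: 1631 | 23981 = 24575



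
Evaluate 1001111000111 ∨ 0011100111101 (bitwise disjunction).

OR: 1 when either bit is 1
  1001111000111
| 0011100111101
---------------
  1011111111111
Decimal: 5063 | 1853 = 6143



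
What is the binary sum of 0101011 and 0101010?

Add column by column from the right: bit + bit + carry-in; write the sum mod 2, carry 1 when the sum is 2 or 3.
carry:  1010100
        0101011
+       0101010
---------------
       01010101
(the carry out of the leftmost column, 0, becomes the leading bit)
Decimal check:
  0101011 = 32 + 8 + 2 + 1 = 43
  0101010 = 32 + 8 + 2 = 42
  43 + 42 = 85, and 01010101 = 64 + 16 + 4 + 1 = 85 ✓



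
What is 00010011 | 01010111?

OR: 1 when either bit is 1
  00010011
| 01010111
----------
  01010111
Decimal: 19 | 87 = 87



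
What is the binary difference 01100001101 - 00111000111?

Method 1 - Direct subtraction (column by column from the right: bit − bit − borrow-in; if negative, add 2 and borrow 1 from the next column):
borrow: 01110001100
        01100001101
-       00111000111
-------------------
        00101000110

Method 2 - Add two's complement:
Two's complement of 00111000111: invert → 11000111000, add 1 → 11000111001
  01100001101
+ 11000111001
-------------
 100101000110  (end carry out of the top bit = 1)
Discarding the end carry: 00101000110
Decimal check:
  01100001101 = 512 + 256 + 8 + 4 + 1 = 781
  00111000111 = 256 + 128 + 64 + 4 + 2 + 1 = 455
  781 - 455 = 326, and 00101000110 = 256 + 64 + 4 + 2 = 326 ✓



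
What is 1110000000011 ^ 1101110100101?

XOR: 1 when bits differ
  1110000000011
^ 1101110100101
---------------
  0011110100110
Decimal: 7171 ^ 7077 = 1958



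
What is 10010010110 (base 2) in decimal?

Sum of powers of 2 for each 1-bit:
2^1 + 2^2 + 2^4 + 2^7 + 2^10
= 2 + 4 + 16 + 128 + 1024
= 1174



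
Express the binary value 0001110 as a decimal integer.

Sum of powers of 2 for each 1-bit:
2^1 + 2^2 + 2^3
= 2 + 4 + 8
= 14



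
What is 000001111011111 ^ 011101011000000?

XOR: 1 when bits differ
  000001111011111
^ 011101011000000
-----------------
  011100100011111
Decimal: 991 ^ 15040 = 14623



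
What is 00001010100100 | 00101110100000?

OR: 1 when either bit is 1
  00001010100100
| 00101110100000
----------------
  00101110100100
Decimal: 676 | 2976 = 2980



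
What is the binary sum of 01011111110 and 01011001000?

Add column by column from the right: bit + bit + carry-in; write the sum mod 2, carry 1 when the sum is 2 or 3.
carry:  10111110000
        01011111110
+       01011001000
-------------------
       010111000110
(the carry out of the leftmost column, 0, becomes the leading bit)
Decimal check:
  01011111110 = 512 + 128 + 64 + 32 + 16 + 8 + 4 + 2 = 766
  01011001000 = 512 + 128 + 64 + 8 = 712
  766 + 712 = 1478, and 010111000110 = 1024 + 256 + 128 + 64 + 4 + 2 = 1478 ✓



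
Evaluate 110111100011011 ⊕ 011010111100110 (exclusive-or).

XOR: 1 when bits differ
  110111100011011
^ 011010111100110
-----------------
  101101011111101
Decimal: 28443 ^ 13798 = 23293



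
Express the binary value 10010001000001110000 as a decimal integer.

Sum of powers of 2 for each 1-bit:
2^4 + 2^5 + 2^6 + 2^12 + 2^16 + 2^19
= 16 + 32 + 64 + 4096 + 65536 + 524288
= 594032



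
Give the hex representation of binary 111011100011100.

Group into 4-bit nibbles from right:
  0111 = 7
  0111 = 7
  0001 = 1
  1100 = C
Result: 771C



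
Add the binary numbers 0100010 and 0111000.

Add column by column from the right: bit + bit + carry-in; write the sum mod 2, carry 1 when the sum is 2 or 3.
carry:  1000000
        0100010
+       0111000
---------------
       01011010
(the carry out of the leftmost column, 0, becomes the leading bit)
Decimal check:
  0100010 = 32 + 2 = 34
  0111000 = 32 + 16 + 8 = 56
  34 + 56 = 90, and 01011010 = 64 + 16 + 8 + 2 = 90 ✓



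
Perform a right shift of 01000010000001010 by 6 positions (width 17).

Original: 01000010000001010 (decimal 33802)
Shift right by 6 positions
Drop the 6 low bits; fill with zeros on the left
Result: 00000001000010000 (decimal 528)
Equivalent: 33802 >> 6 = 33802 ÷ 2^6 = 528



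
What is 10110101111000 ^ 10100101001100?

XOR: 1 when bits differ
  10110101111000
^ 10100101001100
----------------
  00010000110100
Decimal: 11640 ^ 10572 = 1076



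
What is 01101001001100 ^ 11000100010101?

XOR: 1 when bits differ
  01101001001100
^ 11000100010101
----------------
  10101101011001
Decimal: 6732 ^ 12565 = 11097



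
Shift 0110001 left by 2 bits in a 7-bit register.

Original: 0110001 (decimal 49)
Shift left by 2 positions
Append 2 zeros on the right and drop the 2 high bits that overflow the 7-bit width
Result: 1000100 (decimal 68)
Equivalent: 49 << 2 = 49 × 2^2 = 196, truncated to 7 bits = 68



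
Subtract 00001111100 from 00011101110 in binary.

Method 1 - Direct subtraction (column by column from the right: bit − bit − borrow-in; if negative, add 2 and borrow 1 from the next column):
borrow: 00011100000
        00011101110
-       00001111100
-------------------
        00001110010

Method 2 - Add two's complement:
Two's complement of 00001111100: invert → 11110000011, add 1 → 11110000100
  00011101110
+ 11110000100
-------------
 100001110010  (end carry out of the top bit = 1)
Discarding the end carry: 00001110010
Decimal check:
  00011101110 = 128 + 64 + 32 + 8 + 4 + 2 = 238
  00001111100 = 64 + 32 + 16 + 8 + 4 = 124
  238 - 124 = 114, and 00001110010 = 64 + 32 + 16 + 2 = 114 ✓



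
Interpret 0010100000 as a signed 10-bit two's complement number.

Binary: 0010100000
Sign bit: 0 (non-negative)
Read directly as an unsigned value:
0010100000 = 128 + 32 = 160
Value: 160



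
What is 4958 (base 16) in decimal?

Expand by place value (powers of 16):
4958 = 4 × 16^3 + 9 × 16^2 + 5 × 16^1 + 8 × 16^0
= 4 × 4096 + 9 × 256 + 5 × 16 + 8 × 1
= 16384 + 2304 + 80 + 8
= 18776



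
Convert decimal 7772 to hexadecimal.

Using repeated division by 16 (digits 10–15 are A–F):
7772 ÷ 16 = 485 remainder 12 (C)
485 ÷ 16 = 30 remainder 5
30 ÷ 16 = 1 remainder 14 (E)
1 ÷ 16 = 0 remainder 1
Reading remainders bottom to top: 1E5C



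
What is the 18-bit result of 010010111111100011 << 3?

Original: 010010111111100011 (decimal 77795)
Shift left by 3 positions
Append 3 zeros on the right and drop the 3 high bits that overflow the 18-bit width
Result: 010111111100011000 (decimal 98072)
Equivalent: 77795 << 3 = 77795 × 2^3 = 622360, truncated to 18 bits = 98072



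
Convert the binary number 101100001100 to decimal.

Sum of powers of 2 for each 1-bit:
2^2 + 2^3 + 2^8 + 2^9 + 2^11
= 4 + 8 + 256 + 512 + 2048
= 2828



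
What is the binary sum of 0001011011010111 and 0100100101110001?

Add column by column from the right: bit + bit + carry-in; write the sum mod 2, carry 1 when the sum is 2 or 3.
carry:  0011111111101110
        0001011011010111
+       0100100101110001
------------------------
       00110000001001000
(the carry out of the leftmost column, 0, becomes the leading bit)
Decimal check:
  0001011011010111 = 4096 + 1024 + 512 + 128 + 64 + 16 + 4 + 2 + 1 = 5847
  0100100101110001 = 16384 + 2048 + 256 + 64 + 32 + 16 + 1 = 18801
  5847 + 18801 = 24648, and 00110000001001000 = 16384 + 8192 + 64 + 8 = 24648 ✓



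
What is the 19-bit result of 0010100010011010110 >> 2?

Original: 0010100010011010110 (decimal 83158)
Shift right by 2 positions
Drop the 2 low bits; fill with zeros on the left
Result: 0000101000100110101 (decimal 20789)
Equivalent: 83158 >> 2 = 83158 ÷ 2^2 = 20789



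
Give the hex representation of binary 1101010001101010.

Group into 4-bit nibbles from right:
  1101 = D
  0100 = 4
  0110 = 6
  1010 = A
Result: D46A



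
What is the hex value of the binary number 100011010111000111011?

Group into 4-bit nibbles from right:
  0001 = 1
  0001 = 1
  1010 = A
  1110 = E
  0011 = 3
  1011 = B
Result: 11AE3B



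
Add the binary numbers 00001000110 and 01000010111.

Add column by column from the right: bit + bit + carry-in; write the sum mod 2, carry 1 when the sum is 2 or 3.
carry:  00000001100
        00001000110
+       01000010111
-------------------
       001001011101
(the carry out of the leftmost column, 0, becomes the leading bit)
Decimal check:
  00001000110 = 64 + 4 + 2 = 70
  01000010111 = 512 + 16 + 4 + 2 + 1 = 535
  70 + 535 = 605, and 001001011101 = 512 + 64 + 16 + 8 + 4 + 1 = 605 ✓



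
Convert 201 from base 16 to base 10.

Expand by place value (powers of 16):
201 = 2 × 16^2 + 0 × 16^1 + 1 × 16^0
= 2 × 256 + 0 × 16 + 1 × 1
= 512 + 0 + 1
= 513



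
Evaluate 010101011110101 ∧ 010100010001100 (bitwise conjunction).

AND: 1 only when both bits are 1
  010101011110101
& 010100010001100
-----------------
  010100010000100
Decimal: 10997 & 10380 = 10372



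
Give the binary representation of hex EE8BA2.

Convert each hex digit to 4 bits:
  E = 1110
  E = 1110
  8 = 1000
  B = 1011
  A = 1010
  2 = 0010
Concatenate: 111011101000101110100010



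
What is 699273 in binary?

Using repeated division by 2:
699273 ÷ 2 = 349636 remainder 1
349636 ÷ 2 = 174818 remainder 0
174818 ÷ 2 = 87409 remainder 0
87409 ÷ 2 = 43704 remainder 1
43704 ÷ 2 = 21852 remainder 0
21852 ÷ 2 = 10926 remainder 0
10926 ÷ 2 = 5463 remainder 0
5463 ÷ 2 = 2731 remainder 1
2731 ÷ 2 = 1365 remainder 1
1365 ÷ 2 = 682 remainder 1
682 ÷ 2 = 341 remainder 0
341 ÷ 2 = 170 remainder 1
170 ÷ 2 = 85 remainder 0
85 ÷ 2 = 42 remainder 1
42 ÷ 2 = 21 remainder 0
21 ÷ 2 = 10 remainder 1
10 ÷ 2 = 5 remainder 0
5 ÷ 2 = 2 remainder 1
2 ÷ 2 = 1 remainder 0
1 ÷ 2 = 0 remainder 1
Reading remainders bottom to top: 10101010101110001001



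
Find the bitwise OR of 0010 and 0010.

OR: 1 when either bit is 1
  0010
| 0010
------
  0010
Decimal: 2 | 2 = 2



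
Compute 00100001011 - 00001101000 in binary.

Method 1 - Direct subtraction (column by column from the right: bit − bit − borrow-in; if negative, add 2 and borrow 1 from the next column):
borrow: 00111000000
        00100001011
-       00001101000
-------------------
        00010100011

Method 2 - Add two's complement:
Two's complement of 00001101000: invert → 11110010111, add 1 → 11110011000
  00100001011
+ 11110011000
-------------
 100010100011  (end carry out of the top bit = 1)
Discarding the end carry: 00010100011
Decimal check:
  00100001011 = 256 + 8 + 2 + 1 = 267
  00001101000 = 64 + 32 + 8 = 104
  267 - 104 = 163, and 00010100011 = 128 + 32 + 2 + 1 = 163 ✓



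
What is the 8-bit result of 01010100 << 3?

Original: 01010100 (decimal 84)
Shift left by 3 positions
Append 3 zeros on the right and drop the 3 high bits that overflow the 8-bit width
Result: 10100000 (decimal 160)
Equivalent: 84 << 3 = 84 × 2^3 = 672, truncated to 8 bits = 160



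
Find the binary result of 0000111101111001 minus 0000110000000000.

Method 1 - Direct subtraction (column by column from the right: bit − bit − borrow-in; if negative, add 2 and borrow 1 from the next column):
borrow: 0000000000000000
        0000111101111001
-       0000110000000000
------------------------
        0000001101111001

Method 2 - Add two's complement:
Two's complement of 0000110000000000: invert → 1111001111111111, add 1 → 1111010000000000
  0000111101111001
+ 1111010000000000
------------------
 10000001101111001  (end carry out of the top bit = 1)
Discarding the end carry: 0000001101111001
Decimal check:
  0000111101111001 = 2048 + 1024 + 512 + 256 + 64 + 32 + 16 + 8 + 1 = 3961
  0000110000000000 = 2048 + 1024 = 3072
  3961 - 3072 = 889, and 0000001101111001 = 512 + 256 + 64 + 32 + 16 + 8 + 1 = 889 ✓



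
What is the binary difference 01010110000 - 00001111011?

Method 1 - Direct subtraction (column by column from the right: bit − bit − borrow-in; if negative, add 2 and borrow 1 from the next column):
borrow: 00011111110
        01010110000
-       00001111011
-------------------
        01000110101

Method 2 - Add two's complement:
Two's complement of 00001111011: invert → 11110000100, add 1 → 11110000101
  01010110000
+ 11110000101
-------------
 101000110101  (end carry out of the top bit = 1)
Discarding the end carry: 01000110101
Decimal check:
  01010110000 = 512 + 128 + 32 + 16 = 688
  00001111011 = 64 + 32 + 16 + 8 + 2 + 1 = 123
  688 - 123 = 565, and 01000110101 = 512 + 32 + 16 + 4 + 1 = 565 ✓



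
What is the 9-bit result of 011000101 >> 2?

Original: 011000101 (decimal 197)
Shift right by 2 positions
Drop the 2 low bits; fill with zeros on the left
Result: 000110001 (decimal 49)
Equivalent: 197 >> 2 = 197 ÷ 2^2 = 49



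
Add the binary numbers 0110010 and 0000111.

Add column by column from the right: bit + bit + carry-in; write the sum mod 2, carry 1 when the sum is 2 or 3.
carry:  0001100
        0110010
+       0000111
---------------
       00111001
(the carry out of the leftmost column, 0, becomes the leading bit)
Decimal check:
  0110010 = 32 + 16 + 2 = 50
  0000111 = 4 + 2 + 1 = 7
  50 + 7 = 57, and 00111001 = 32 + 16 + 8 + 1 = 57 ✓



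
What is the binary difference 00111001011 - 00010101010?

Method 1 - Direct subtraction (column by column from the right: bit − bit − borrow-in; if negative, add 2 and borrow 1 from the next column):
borrow: 00001000000
        00111001011
-       00010101010
-------------------
        00100100001

Method 2 - Add two's complement:
Two's complement of 00010101010: invert → 11101010101, add 1 → 11101010110
  00111001011
+ 11101010110
-------------
 100100100001  (end carry out of the top bit = 1)
Discarding the end carry: 00100100001
Decimal check:
  00111001011 = 256 + 128 + 64 + 8 + 2 + 1 = 459
  00010101010 = 128 + 32 + 8 + 2 = 170
  459 - 170 = 289, and 00100100001 = 256 + 32 + 1 = 289 ✓



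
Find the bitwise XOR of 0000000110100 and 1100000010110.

XOR: 1 when bits differ
  0000000110100
^ 1100000010110
---------------
  1100000100010
Decimal: 52 ^ 6166 = 6178



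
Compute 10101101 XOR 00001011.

XOR: 1 when bits differ
  10101101
^ 00001011
----------
  10100110
Decimal: 173 ^ 11 = 166



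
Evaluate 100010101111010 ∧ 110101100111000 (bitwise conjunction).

AND: 1 only when both bits are 1
  100010101111010
& 110101100111000
-----------------
  100000100111000
Decimal: 17786 & 27448 = 16696



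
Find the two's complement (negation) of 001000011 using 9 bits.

Original: 001000011
Step 1 - Invert all bits: 110111100
Step 2 - Add 1: 110111101
Verification: 001000011 + 110111101 = 1000000000; discarding the end carry (carry out of the top bit) leaves the 9-bit value 000000000, as required for x + (-x)



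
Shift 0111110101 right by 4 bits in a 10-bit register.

Original: 0111110101 (decimal 501)
Shift right by 4 positions
Drop the 4 low bits; fill with zeros on the left
Result: 0000011111 (decimal 31)
Equivalent: 501 >> 4 = 501 ÷ 2^4 = 31



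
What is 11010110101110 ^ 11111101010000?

XOR: 1 when bits differ
  11010110101110
^ 11111101010000
----------------
  00101011111110
Decimal: 13742 ^ 16208 = 2814



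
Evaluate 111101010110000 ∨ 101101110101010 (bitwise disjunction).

OR: 1 when either bit is 1
  111101010110000
| 101101110101010
-----------------
  111101110111010
Decimal: 31408 | 23466 = 31674



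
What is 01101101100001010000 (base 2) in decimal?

Sum of powers of 2 for each 1-bit:
2^4 + 2^6 + 2^11 + 2^12 + 2^14 + 2^15 + 2^17 + 2^18
= 16 + 64 + 2048 + 4096 + 16384 + 32768 + 131072 + 262144
= 448592



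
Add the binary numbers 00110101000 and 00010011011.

Add column by column from the right: bit + bit + carry-in; write the sum mod 2, carry 1 when the sum is 2 or 3.
carry:  01101110000
        00110101000
+       00010011011
-------------------
       001001000011
(the carry out of the leftmost column, 0, becomes the leading bit)
Decimal check:
  00110101000 = 256 + 128 + 32 + 8 = 424
  00010011011 = 128 + 16 + 8 + 2 + 1 = 155
  424 + 155 = 579, and 001001000011 = 512 + 64 + 2 + 1 = 579 ✓



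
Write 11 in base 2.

Using repeated division by 2:
11 ÷ 2 = 5 remainder 1
5 ÷ 2 = 2 remainder 1
2 ÷ 2 = 1 remainder 0
1 ÷ 2 = 0 remainder 1
Reading remainders bottom to top: 1011



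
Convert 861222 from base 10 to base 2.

Using repeated division by 2:
861222 ÷ 2 = 430611 remainder 0
430611 ÷ 2 = 215305 remainder 1
215305 ÷ 2 = 107652 remainder 1
107652 ÷ 2 = 53826 remainder 0
53826 ÷ 2 = 26913 remainder 0
26913 ÷ 2 = 13456 remainder 1
13456 ÷ 2 = 6728 remainder 0
6728 ÷ 2 = 3364 remainder 0
3364 ÷ 2 = 1682 remainder 0
1682 ÷ 2 = 841 remainder 0
841 ÷ 2 = 420 remainder 1
420 ÷ 2 = 210 remainder 0
210 ÷ 2 = 105 remainder 0
105 ÷ 2 = 52 remainder 1
52 ÷ 2 = 26 remainder 0
26 ÷ 2 = 13 remainder 0
13 ÷ 2 = 6 remainder 1
6 ÷ 2 = 3 remainder 0
3 ÷ 2 = 1 remainder 1
1 ÷ 2 = 0 remainder 1
Reading remainders bottom to top: 11010010010000100110



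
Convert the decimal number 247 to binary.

Using repeated division by 2:
247 ÷ 2 = 123 remainder 1
123 ÷ 2 = 61 remainder 1
61 ÷ 2 = 30 remainder 1
30 ÷ 2 = 15 remainder 0
15 ÷ 2 = 7 remainder 1
7 ÷ 2 = 3 remainder 1
3 ÷ 2 = 1 remainder 1
1 ÷ 2 = 0 remainder 1
Reading remainders bottom to top: 11110111



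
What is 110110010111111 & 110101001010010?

AND: 1 only when both bits are 1
  110110010111111
& 110101001010010
-----------------
  110100000010010
Decimal: 27839 & 27218 = 26642



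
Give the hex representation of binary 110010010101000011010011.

Group into 4-bit nibbles from right:
  1100 = C
  1001 = 9
  0101 = 5
  0000 = 0
  1101 = D
  0011 = 3
Result: C950D3



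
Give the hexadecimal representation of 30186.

Using repeated division by 16 (digits 10–15 are A–F):
30186 ÷ 16 = 1886 remainder 10 (A)
1886 ÷ 16 = 117 remainder 14 (E)
117 ÷ 16 = 7 remainder 5
7 ÷ 16 = 0 remainder 7
Reading remainders bottom to top: 75EA



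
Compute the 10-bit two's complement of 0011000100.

Original: 0011000100
Step 1 - Invert all bits: 1100111011
Step 2 - Add 1: 1100111100
Verification: 0011000100 + 1100111100 = 10000000000; discarding the end carry (carry out of the top bit) leaves the 10-bit value 0000000000, as required for x + (-x)



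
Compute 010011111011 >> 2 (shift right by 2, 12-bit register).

Original: 010011111011 (decimal 1275)
Shift right by 2 positions
Drop the 2 low bits; fill with zeros on the left
Result: 000100111110 (decimal 318)
Equivalent: 1275 >> 2 = 1275 ÷ 2^2 = 318



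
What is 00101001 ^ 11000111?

XOR: 1 when bits differ
  00101001
^ 11000111
----------
  11101110
Decimal: 41 ^ 199 = 238



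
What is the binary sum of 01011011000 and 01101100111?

Add column by column from the right: bit + bit + carry-in; write the sum mod 2, carry 1 when the sum is 2 or 3.
carry:  11110000000
        01011011000
+       01101100111
-------------------
       011000111111
(the carry out of the leftmost column, 0, becomes the leading bit)
Decimal check:
  01011011000 = 512 + 128 + 64 + 16 + 8 = 728
  01101100111 = 512 + 256 + 64 + 32 + 4 + 2 + 1 = 871
  728 + 871 = 1599, and 011000111111 = 1024 + 512 + 32 + 16 + 8 + 4 + 2 + 1 = 1599 ✓



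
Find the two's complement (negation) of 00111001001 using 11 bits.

Original: 00111001001
Step 1 - Invert all bits: 11000110110
Step 2 - Add 1: 11000110111
Verification: 00111001001 + 11000110111 = 100000000000; discarding the end carry (carry out of the top bit) leaves the 11-bit value 00000000000, as required for x + (-x)



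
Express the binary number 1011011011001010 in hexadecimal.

Group into 4-bit nibbles from right:
  1011 = B
  0110 = 6
  1100 = C
  1010 = A
Result: B6CA



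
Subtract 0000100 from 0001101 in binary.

Method 1 - Direct subtraction (column by column from the right: bit − bit − borrow-in; if negative, add 2 and borrow 1 from the next column):
borrow: 0000000
        0001101
-       0000100
---------------
        0001001

Method 2 - Add two's complement:
Two's complement of 0000100: invert → 1111011, add 1 → 1111100
  0001101
+ 1111100
---------
 10001001  (end carry out of the top bit = 1)
Discarding the end carry: 0001001
Decimal check:
  0001101 = 8 + 4 + 1 = 13
  0000100 = 4
  13 - 4 = 9, and 0001001 = 8 + 1 = 9 ✓



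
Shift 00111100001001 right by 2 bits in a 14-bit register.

Original: 00111100001001 (decimal 3849)
Shift right by 2 positions
Drop the 2 low bits; fill with zeros on the left
Result: 00001111000010 (decimal 962)
Equivalent: 3849 >> 2 = 3849 ÷ 2^2 = 962



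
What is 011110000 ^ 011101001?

XOR: 1 when bits differ
  011110000
^ 011101001
-----------
  000011001
Decimal: 240 ^ 233 = 25



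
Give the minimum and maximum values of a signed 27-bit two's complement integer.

For 27-bit two's complement:
Minimum: -2^26 = -67108864
Maximum: 2^26 - 1 = 67108863



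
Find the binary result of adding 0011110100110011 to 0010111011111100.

Add column by column from the right: bit + bit + carry-in; write the sum mod 2, carry 1 when the sum is 2 or 3.
carry:  0111111111100000
        0011110100110011
+       0010111011111100
------------------------
       00110110000101111
(the carry out of the leftmost column, 0, becomes the leading bit)
Decimal check:
  0011110100110011 = 8192 + 4096 + 2048 + 1024 + 256 + 32 + 16 + 2 + 1 = 15667
  0010111011111100 = 8192 + 2048 + 1024 + 512 + 128 + 64 + 32 + 16 + 8 + 4 = 12028
  15667 + 12028 = 27695, and 00110110000101111 = 16384 + 8192 + 2048 + 1024 + 32 + 8 + 4 + 2 + 1 = 27695 ✓



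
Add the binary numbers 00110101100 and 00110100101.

Add column by column from the right: bit + bit + carry-in; write the sum mod 2, carry 1 when the sum is 2 or 3.
carry:  01101011000
        00110101100
+       00110100101
-------------------
       001101010001
(the carry out of the leftmost column, 0, becomes the leading bit)
Decimal check:
  00110101100 = 256 + 128 + 32 + 8 + 4 = 428
  00110100101 = 256 + 128 + 32 + 4 + 1 = 421
  428 + 421 = 849, and 001101010001 = 512 + 256 + 64 + 16 + 1 = 849 ✓



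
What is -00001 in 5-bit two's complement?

Original: 00001
Step 1 - Invert all bits: 11110
Step 2 - Add 1: 11111
Verification: 00001 + 11111 = 100000; discarding the end carry (carry out of the top bit) leaves the 5-bit value 00000, as required for x + (-x)



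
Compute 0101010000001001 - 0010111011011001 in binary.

Method 1 - Direct subtraction (column by column from the right: bit − bit − borrow-in; if negative, add 2 and borrow 1 from the next column):
borrow: 0101111111100000
        0101010000001001
-       0010111011011001
------------------------
        0010010100110000

Method 2 - Add two's complement:
Two's complement of 0010111011011001: invert → 1101000100100110, add 1 → 1101000100100111
  0101010000001001
+ 1101000100100111
------------------
 10010010100110000  (end carry out of the top bit = 1)
Discarding the end carry: 0010010100110000
Decimal check:
  0101010000001001 = 16384 + 4096 + 1024 + 8 + 1 = 21513
  0010111011011001 = 8192 + 2048 + 1024 + 512 + 128 + 64 + 16 + 8 + 1 = 11993
  21513 - 11993 = 9520, and 0010010100110000 = 8192 + 1024 + 256 + 32 + 16 = 9520 ✓



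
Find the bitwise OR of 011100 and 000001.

OR: 1 when either bit is 1
  011100
| 000001
--------
  011101
Decimal: 28 | 1 = 29



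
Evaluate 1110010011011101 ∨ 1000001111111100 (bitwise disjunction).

OR: 1 when either bit is 1
  1110010011011101
| 1000001111111100
------------------
  1110011111111101
Decimal: 58589 | 33788 = 59389



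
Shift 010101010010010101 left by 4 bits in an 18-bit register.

Original: 010101010010010101 (decimal 87189)
Shift left by 4 positions
Append 4 zeros on the right and drop the 4 high bits that overflow the 18-bit width
Result: 010100100101010000 (decimal 84304)
Equivalent: 87189 << 4 = 87189 × 2^4 = 1395024, truncated to 18 bits = 84304



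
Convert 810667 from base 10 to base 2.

Using repeated division by 2:
810667 ÷ 2 = 405333 remainder 1
405333 ÷ 2 = 202666 remainder 1
202666 ÷ 2 = 101333 remainder 0
101333 ÷ 2 = 50666 remainder 1
50666 ÷ 2 = 25333 remainder 0
25333 ÷ 2 = 12666 remainder 1
12666 ÷ 2 = 6333 remainder 0
6333 ÷ 2 = 3166 remainder 1
3166 ÷ 2 = 1583 remainder 0
1583 ÷ 2 = 791 remainder 1
791 ÷ 2 = 395 remainder 1
395 ÷ 2 = 197 remainder 1
197 ÷ 2 = 98 remainder 1
98 ÷ 2 = 49 remainder 0
49 ÷ 2 = 24 remainder 1
24 ÷ 2 = 12 remainder 0
12 ÷ 2 = 6 remainder 0
6 ÷ 2 = 3 remainder 0
3 ÷ 2 = 1 remainder 1
1 ÷ 2 = 0 remainder 1
Reading remainders bottom to top: 11000101111010101011



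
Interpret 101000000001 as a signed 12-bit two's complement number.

Binary: 101000000001
Sign bit: 1 (negative)
Invert: 010111111110
Add 1:  010111111111
Magnitude: 010111111111 = 1024 + 256 + 128 + 64 + 32 + 16 + 8 + 4 + 2 + 1 = 1535
Value: -1535



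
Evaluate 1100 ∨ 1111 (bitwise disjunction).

OR: 1 when either bit is 1
  1100
| 1111
------
  1111
Decimal: 12 | 15 = 15



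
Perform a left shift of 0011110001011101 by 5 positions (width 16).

Original: 0011110001011101 (decimal 15453)
Shift left by 5 positions
Append 5 zeros on the right and drop the 5 high bits that overflow the 16-bit width
Result: 1000101110100000 (decimal 35744)
Equivalent: 15453 << 5 = 15453 × 2^5 = 494496, truncated to 16 bits = 35744

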